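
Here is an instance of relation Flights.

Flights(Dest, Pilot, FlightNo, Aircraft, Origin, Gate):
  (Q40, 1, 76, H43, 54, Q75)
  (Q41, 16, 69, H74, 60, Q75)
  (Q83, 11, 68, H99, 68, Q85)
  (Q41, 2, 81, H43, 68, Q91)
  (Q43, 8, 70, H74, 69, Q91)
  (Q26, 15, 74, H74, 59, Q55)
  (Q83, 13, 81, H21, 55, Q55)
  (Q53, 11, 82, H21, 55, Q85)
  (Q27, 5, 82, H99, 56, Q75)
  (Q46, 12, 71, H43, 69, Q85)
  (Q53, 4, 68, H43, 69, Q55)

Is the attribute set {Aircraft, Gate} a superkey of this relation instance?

All 11 rows have distinct {Aircraft, Gate} values, so {Aircraft, Gate} → (all attributes) holds and {Aircraft, Gate} is a superkey.

Yes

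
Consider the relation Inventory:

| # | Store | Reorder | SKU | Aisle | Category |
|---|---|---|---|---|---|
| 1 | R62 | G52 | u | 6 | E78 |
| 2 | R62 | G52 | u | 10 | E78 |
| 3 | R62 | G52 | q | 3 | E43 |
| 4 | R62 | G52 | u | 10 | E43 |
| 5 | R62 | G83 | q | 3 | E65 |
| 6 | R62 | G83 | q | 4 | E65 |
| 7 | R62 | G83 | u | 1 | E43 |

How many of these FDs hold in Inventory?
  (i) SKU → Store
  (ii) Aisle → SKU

(i) SKU → Store: every LHS value maps to a single RHS value — holds.
(ii) Aisle → SKU: every LHS value maps to a single RHS value — holds.
2 of the 2 dependencies hold.

2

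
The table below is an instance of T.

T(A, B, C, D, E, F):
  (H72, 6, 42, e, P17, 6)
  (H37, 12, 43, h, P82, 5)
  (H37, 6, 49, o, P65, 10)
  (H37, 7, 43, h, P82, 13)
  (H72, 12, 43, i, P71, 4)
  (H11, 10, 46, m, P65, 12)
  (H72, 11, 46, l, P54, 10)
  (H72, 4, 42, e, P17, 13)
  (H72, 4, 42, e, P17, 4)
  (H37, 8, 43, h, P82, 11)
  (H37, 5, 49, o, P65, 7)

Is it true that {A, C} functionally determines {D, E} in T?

Yes

(A=H72, C=42): 3 rows → {D,E} = (e, P17), (e, P17), (e, P17) ✓
(A=H37, C=43): 3 rows → {D,E} = (h, P82), (h, P82), (h, P82) ✓
(A=H37, C=49): 2 rows → {D,E} = (o, P65), (o, P65) ✓
(A=H72, C=43): 1 row → {D,E} = (i, P71) ✓
(A=H11, C=46): 1 row → {D,E} = (m, P65) ✓
(A=H72, C=46): 1 row → {D,E} = (l, P54) ✓
Every {A, C} value is associated with a single {D, E} value, so {A, C} -> {D, E} holds.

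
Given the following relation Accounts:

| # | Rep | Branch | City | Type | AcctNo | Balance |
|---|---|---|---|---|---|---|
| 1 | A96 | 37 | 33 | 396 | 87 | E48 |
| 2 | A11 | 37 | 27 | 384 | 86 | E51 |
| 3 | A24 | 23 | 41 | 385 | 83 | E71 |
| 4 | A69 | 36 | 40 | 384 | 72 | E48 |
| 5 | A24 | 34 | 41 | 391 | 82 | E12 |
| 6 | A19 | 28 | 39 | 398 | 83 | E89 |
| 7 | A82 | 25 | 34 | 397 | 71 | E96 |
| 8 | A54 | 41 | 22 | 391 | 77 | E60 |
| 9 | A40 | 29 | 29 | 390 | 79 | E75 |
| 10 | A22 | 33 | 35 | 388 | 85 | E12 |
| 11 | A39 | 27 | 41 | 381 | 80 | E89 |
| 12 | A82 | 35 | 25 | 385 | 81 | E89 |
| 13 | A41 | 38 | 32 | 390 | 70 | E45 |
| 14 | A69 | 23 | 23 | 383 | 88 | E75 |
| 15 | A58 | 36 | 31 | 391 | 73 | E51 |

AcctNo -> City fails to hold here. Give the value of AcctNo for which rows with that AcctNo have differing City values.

AcctNo=87: row 1 → City = 33 ✓
AcctNo=86: row 2 → City = 27 ✓
AcctNo=83: rows 3, 6 → City takes values {41, 39} — violation
AcctNo=72: row 4 → City = 40 ✓
AcctNo=82: row 5 → City = 41 ✓
AcctNo=71: row 7 → City = 34 ✓
AcctNo=77: row 8 → City = 22 ✓
AcctNo=79: row 9 → City = 29 ✓
AcctNo=85: row 10 → City = 35 ✓
AcctNo=80: row 11 → City = 41 ✓
AcctNo=81: row 12 → City = 25 ✓
AcctNo=70: row 13 → City = 32 ✓
AcctNo=88: row 14 → City = 23 ✓
AcctNo=73: row 15 → City = 31 ✓
The only AcctNo value with inconsistent City is AcctNo=83.

83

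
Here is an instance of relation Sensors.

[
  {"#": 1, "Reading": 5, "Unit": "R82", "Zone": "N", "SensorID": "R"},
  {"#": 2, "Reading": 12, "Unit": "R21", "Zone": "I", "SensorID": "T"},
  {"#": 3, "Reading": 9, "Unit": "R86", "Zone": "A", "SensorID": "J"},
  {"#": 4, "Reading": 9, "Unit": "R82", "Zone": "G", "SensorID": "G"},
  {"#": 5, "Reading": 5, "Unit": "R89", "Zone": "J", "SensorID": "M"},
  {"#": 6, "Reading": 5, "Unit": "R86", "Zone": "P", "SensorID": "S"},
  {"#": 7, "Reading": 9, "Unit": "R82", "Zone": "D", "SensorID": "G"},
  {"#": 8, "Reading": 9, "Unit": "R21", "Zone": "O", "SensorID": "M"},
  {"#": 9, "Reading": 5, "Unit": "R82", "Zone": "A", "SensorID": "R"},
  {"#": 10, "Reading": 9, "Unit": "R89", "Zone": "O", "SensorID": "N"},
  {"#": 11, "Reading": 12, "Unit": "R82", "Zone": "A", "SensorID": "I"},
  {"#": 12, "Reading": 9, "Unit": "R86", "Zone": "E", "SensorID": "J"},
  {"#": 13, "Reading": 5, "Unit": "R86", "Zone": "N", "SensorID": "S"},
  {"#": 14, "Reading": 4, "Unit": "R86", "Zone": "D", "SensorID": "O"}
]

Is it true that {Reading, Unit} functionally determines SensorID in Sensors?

Yes

(Reading=5, Unit=R82): rows 1, 9 → SensorID = R, R ✓
(Reading=12, Unit=R21): row 2 → SensorID = T ✓
(Reading=9, Unit=R86): rows 3, 12 → SensorID = J, J ✓
(Reading=9, Unit=R82): rows 4, 7 → SensorID = G, G ✓
(Reading=5, Unit=R89): row 5 → SensorID = M ✓
(Reading=5, Unit=R86): rows 6, 13 → SensorID = S, S ✓
(Reading=9, Unit=R21): row 8 → SensorID = M ✓
(Reading=9, Unit=R89): row 10 → SensorID = N ✓
(Reading=12, Unit=R82): row 11 → SensorID = I ✓
(Reading=4, Unit=R86): row 14 → SensorID = O ✓
Every {Reading, Unit} value is associated with a single SensorID value, so {Reading, Unit} -> SensorID holds.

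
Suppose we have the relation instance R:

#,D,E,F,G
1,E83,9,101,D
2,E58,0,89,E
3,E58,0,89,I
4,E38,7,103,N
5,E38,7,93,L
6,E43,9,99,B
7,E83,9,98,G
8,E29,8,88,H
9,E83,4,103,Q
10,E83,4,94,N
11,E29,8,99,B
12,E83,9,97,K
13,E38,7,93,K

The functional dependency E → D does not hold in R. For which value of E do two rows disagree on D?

9

E=9: rows 1, 6, 7, 12 → D takes values {E83, E43} — violation
E=0: rows 2, 3 → D = E58, E58 ✓
E=7: rows 4, 5, 13 → D = E38, E38, E38 ✓
E=8: rows 8, 11 → D = E29, E29 ✓
E=4: rows 9, 10 → D = E83, E83 ✓
The only E value with inconsistent D is E=9.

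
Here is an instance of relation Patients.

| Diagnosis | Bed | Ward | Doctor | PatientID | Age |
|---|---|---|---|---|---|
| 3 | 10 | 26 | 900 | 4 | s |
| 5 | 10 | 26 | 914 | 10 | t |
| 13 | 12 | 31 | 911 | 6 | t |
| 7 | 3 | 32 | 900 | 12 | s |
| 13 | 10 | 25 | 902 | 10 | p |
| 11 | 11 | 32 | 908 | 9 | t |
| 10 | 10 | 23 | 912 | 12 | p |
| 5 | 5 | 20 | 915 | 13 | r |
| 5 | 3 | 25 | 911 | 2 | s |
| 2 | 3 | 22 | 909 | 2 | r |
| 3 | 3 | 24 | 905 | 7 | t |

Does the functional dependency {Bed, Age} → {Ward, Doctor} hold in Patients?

No

(Bed=10, Age=s): 1 row → {Ward,Doctor} = (26, 900) ✓
(Bed=10, Age=t): 1 row → {Ward,Doctor} = (26, 914) ✓
(Bed=12, Age=t): 1 row → {Ward,Doctor} = (31, 911) ✓
(Bed=3, Age=s): 2 rows → {Ward,Doctor} takes values {(32, 900), (25, 911)} — violation
(Bed=10, Age=p): 2 rows → {Ward,Doctor} takes values {(25, 902), (23, 912)} — violation
(Bed=11, Age=t): 1 row → {Ward,Doctor} = (32, 908) ✓
(Bed=5, Age=r): 1 row → {Ward,Doctor} = (20, 915) ✓
(Bed=3, Age=r): 1 row → {Ward,Doctor} = (22, 909) ✓
(Bed=3, Age=t): 1 row → {Ward,Doctor} = (24, 905) ✓
Two rows agree on {Bed, Age} but differ on {Ward, Doctor}, so {Bed, Age} → {Ward, Doctor} does not hold.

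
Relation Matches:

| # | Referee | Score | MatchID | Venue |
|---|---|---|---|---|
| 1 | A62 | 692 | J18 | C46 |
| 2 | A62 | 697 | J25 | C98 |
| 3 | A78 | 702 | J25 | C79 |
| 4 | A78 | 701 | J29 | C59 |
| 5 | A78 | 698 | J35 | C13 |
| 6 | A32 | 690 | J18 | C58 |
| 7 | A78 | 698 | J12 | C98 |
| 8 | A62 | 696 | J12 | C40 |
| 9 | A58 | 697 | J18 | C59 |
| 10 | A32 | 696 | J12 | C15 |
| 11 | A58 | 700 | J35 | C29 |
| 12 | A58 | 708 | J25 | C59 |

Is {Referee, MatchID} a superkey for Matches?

All 12 rows have distinct {Referee, MatchID} values, so {Referee, MatchID} → (all attributes) holds and {Referee, MatchID} is a superkey.

Yes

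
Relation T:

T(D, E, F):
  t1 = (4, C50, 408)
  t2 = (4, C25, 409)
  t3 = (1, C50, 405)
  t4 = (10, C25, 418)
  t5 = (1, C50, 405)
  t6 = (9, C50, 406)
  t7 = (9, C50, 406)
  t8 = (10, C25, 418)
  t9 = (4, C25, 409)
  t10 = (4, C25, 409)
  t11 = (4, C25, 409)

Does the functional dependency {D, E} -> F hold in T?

Yes

(D=4, E=C50): row 1 → F = 408 ✓
(D=4, E=C25): rows 2, 9, 10, 11 → F = 409, 409, 409, 409 ✓
(D=1, E=C50): rows 3, 5 → F = 405, 405 ✓
(D=10, E=C25): rows 4, 8 → F = 418, 418 ✓
(D=9, E=C50): rows 6, 7 → F = 406, 406 ✓
Every {D, E} value is associated with a single F value, so {D, E} -> F holds.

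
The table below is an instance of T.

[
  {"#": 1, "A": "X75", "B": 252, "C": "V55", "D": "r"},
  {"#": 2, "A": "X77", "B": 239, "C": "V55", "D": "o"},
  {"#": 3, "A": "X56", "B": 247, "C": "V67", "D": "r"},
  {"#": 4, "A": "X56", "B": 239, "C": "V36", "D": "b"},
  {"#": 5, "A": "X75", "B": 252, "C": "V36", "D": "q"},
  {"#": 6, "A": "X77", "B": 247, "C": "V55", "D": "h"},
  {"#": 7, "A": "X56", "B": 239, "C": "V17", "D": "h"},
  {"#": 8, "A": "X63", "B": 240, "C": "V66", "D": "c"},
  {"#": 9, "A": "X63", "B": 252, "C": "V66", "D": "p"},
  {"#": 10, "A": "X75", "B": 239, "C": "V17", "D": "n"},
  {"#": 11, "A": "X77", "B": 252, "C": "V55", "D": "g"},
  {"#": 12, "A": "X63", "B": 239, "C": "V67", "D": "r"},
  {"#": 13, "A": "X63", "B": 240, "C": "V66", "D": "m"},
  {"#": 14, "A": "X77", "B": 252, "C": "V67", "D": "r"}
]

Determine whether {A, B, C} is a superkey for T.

Rows 8 and 13 have the same {A, B, C} value (A=X63, B=240, C=V66) but are distinct tuples, so {A, B, C} does not determine every attribute — not a superkey.

No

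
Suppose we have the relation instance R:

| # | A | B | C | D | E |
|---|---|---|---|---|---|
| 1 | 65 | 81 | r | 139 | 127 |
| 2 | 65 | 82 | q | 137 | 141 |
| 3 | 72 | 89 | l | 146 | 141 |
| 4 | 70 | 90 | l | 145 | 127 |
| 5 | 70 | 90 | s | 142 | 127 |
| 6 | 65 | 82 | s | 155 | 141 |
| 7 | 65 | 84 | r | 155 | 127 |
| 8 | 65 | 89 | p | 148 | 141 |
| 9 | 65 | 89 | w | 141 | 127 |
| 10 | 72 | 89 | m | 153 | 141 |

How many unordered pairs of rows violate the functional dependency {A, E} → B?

5

(A=65, E=127): violating pairs (1,7), (1,9), (7,9) — 3 pairs.
(A=65, E=141): violating pairs (2,8), (6,8) — 2 pairs.
(A=72, E=141): all 2 rows agree on B — 0 pairs.
(A=70, E=127): all 2 rows agree on B — 0 pairs.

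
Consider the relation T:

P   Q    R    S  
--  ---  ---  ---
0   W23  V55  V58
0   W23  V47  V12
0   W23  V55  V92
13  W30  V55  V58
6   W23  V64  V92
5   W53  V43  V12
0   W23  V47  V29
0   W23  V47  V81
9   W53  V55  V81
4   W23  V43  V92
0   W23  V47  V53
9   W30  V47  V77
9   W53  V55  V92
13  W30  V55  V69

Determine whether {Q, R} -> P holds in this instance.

Yes

(Q=W23, R=V55): 2 rows → P = 0, 0 ✓
(Q=W23, R=V47): 4 rows → P = 0, 0, 0, 0 ✓
(Q=W30, R=V55): 2 rows → P = 13, 13 ✓
(Q=W23, R=V64): 1 row → P = 6 ✓
(Q=W53, R=V43): 1 row → P = 5 ✓
(Q=W53, R=V55): 2 rows → P = 9, 9 ✓
(Q=W23, R=V43): 1 row → P = 4 ✓
(Q=W30, R=V47): 1 row → P = 9 ✓
Every {Q, R} value is associated with a single P value, so {Q, R} -> P holds.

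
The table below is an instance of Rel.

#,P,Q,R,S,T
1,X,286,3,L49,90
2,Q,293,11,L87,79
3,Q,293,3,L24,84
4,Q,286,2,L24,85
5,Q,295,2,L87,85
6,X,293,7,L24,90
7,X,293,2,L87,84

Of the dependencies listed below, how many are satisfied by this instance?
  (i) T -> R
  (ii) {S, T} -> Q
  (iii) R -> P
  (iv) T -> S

1

(i) T -> R: T=90: rows 1, 6 → R takes values {3, 7} — violation; T=84: rows 3, 7 → R takes values {3, 2} — violation — fails.
(ii) {S, T} -> Q: every LHS value maps to a single RHS value — holds.
(iii) R -> P: R=3: rows 1, 3 → P takes values {X, Q} — violation; R=2: rows 4, 5, 7 → P takes values {Q, X} — violation — fails.
(iv) T -> S: T=90: rows 1, 6 → S takes values {L49, L24} — violation; T=84: rows 3, 7 → S takes values {L24, L87} — violation; T=85: rows 4, 5 → S takes values {L24, L87} — violation — fails.
1 of the 4 dependencies holds.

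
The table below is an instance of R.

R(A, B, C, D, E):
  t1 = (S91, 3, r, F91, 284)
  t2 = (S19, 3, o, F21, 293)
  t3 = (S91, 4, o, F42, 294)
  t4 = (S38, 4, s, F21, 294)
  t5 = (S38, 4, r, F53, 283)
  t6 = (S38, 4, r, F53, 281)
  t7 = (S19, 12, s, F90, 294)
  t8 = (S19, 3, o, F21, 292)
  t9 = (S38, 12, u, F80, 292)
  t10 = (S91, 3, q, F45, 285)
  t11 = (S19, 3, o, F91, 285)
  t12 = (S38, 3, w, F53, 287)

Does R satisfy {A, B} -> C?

(A=S91, B=3): rows 1, 10 → C takes values {r, q} — violation
(A=S19, B=3): rows 2, 8, 11 → C = o, o, o ✓
(A=S91, B=4): row 3 → C = o ✓
(A=S38, B=4): rows 4, 5, 6 → C takes values {s, r} — violation
(A=S19, B=12): row 7 → C = s ✓
(A=S38, B=12): row 9 → C = u ✓
(A=S38, B=3): row 12 → C = w ✓
Two rows agree on {A, B} but differ on C, so {A, B} -> C does not hold.

No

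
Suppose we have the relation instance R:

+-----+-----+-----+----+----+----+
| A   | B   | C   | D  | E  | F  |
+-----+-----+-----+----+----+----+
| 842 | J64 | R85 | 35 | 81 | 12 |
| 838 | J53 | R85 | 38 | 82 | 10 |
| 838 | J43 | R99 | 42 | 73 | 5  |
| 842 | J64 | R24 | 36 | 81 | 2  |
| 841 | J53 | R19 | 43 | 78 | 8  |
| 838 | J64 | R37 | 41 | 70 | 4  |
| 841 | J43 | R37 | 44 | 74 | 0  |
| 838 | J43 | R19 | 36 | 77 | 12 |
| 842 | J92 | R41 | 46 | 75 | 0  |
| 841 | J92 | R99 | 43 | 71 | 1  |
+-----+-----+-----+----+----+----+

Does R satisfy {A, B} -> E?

(A=842, B=J64): 2 rows → E = 81, 81 ✓
(A=838, B=J53): 1 row → E = 82 ✓
(A=838, B=J43): 2 rows → E takes values {73, 77} — violation
(A=841, B=J53): 1 row → E = 78 ✓
(A=838, B=J64): 1 row → E = 70 ✓
(A=841, B=J43): 1 row → E = 74 ✓
(A=842, B=J92): 1 row → E = 75 ✓
(A=841, B=J92): 1 row → E = 71 ✓
Two rows agree on {A, B} but differ on E, so {A, B} -> E does not hold.

No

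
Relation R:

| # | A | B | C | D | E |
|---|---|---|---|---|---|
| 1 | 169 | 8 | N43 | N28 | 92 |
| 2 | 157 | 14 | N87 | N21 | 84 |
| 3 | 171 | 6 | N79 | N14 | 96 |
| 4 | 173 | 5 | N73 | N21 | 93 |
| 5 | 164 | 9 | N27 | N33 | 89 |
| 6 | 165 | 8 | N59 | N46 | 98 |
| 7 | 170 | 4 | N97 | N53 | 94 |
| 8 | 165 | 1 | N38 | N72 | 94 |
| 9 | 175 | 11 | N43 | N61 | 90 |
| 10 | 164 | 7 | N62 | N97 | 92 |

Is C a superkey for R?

No

Rows 1 and 9 have the same C value C=N43 but are distinct tuples, so C does not determine every attribute — not a superkey.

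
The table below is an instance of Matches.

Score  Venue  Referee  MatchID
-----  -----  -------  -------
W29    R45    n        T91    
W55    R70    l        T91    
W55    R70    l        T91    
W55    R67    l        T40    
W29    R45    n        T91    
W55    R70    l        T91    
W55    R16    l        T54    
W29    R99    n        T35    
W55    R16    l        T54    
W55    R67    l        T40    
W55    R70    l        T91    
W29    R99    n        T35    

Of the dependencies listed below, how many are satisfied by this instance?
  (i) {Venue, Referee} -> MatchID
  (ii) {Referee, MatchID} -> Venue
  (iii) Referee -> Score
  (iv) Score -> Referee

(i) {Venue, Referee} -> MatchID: every LHS value maps to a single RHS value — holds.
(ii) {Referee, MatchID} -> Venue: every LHS value maps to a single RHS value — holds.
(iii) Referee -> Score: every LHS value maps to a single RHS value — holds.
(iv) Score -> Referee: every LHS value maps to a single RHS value — holds.
4 of the 4 dependencies hold.

4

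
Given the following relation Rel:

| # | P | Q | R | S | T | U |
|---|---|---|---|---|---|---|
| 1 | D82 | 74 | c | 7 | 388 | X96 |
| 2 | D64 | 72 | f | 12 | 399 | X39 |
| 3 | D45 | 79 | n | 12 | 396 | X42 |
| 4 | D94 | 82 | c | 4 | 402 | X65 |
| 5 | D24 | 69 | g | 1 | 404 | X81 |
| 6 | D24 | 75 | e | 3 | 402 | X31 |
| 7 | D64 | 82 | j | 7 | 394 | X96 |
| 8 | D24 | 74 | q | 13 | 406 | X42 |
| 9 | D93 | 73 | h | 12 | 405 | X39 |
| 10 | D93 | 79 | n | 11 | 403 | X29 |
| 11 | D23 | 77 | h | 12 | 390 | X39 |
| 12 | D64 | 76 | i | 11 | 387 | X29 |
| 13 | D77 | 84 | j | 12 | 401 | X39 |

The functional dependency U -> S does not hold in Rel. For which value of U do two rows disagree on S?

X42

U=X96: rows 1, 7 → S = 7, 7 ✓
U=X39: rows 2, 9, 11, 13 → S = 12, 12, 12, 12 ✓
U=X42: rows 3, 8 → S takes values {12, 13} — violation
U=X65: row 4 → S = 4 ✓
U=X81: row 5 → S = 1 ✓
U=X31: row 6 → S = 3 ✓
U=X29: rows 10, 12 → S = 11, 11 ✓
The only U value with inconsistent S is U=X42.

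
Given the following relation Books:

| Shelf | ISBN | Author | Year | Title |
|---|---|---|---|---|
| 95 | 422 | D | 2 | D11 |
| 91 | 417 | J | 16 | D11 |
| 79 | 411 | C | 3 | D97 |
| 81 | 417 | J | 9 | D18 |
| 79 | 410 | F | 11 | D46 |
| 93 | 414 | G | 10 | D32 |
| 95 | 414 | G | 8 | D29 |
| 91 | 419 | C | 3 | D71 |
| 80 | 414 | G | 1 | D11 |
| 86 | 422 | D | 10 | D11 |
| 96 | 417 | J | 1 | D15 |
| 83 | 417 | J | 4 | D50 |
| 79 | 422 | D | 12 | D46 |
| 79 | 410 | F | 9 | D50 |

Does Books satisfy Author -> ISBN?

Author=D: 3 rows → ISBN = 422, 422, 422 ✓
Author=J: 4 rows → ISBN = 417, 417, 417, 417 ✓
Author=C: 2 rows → ISBN takes values {411, 419} — violation
Author=F: 2 rows → ISBN = 410, 410 ✓
Author=G: 3 rows → ISBN = 414, 414, 414 ✓
Two rows agree on Author but differ on ISBN, so Author -> ISBN does not hold.

No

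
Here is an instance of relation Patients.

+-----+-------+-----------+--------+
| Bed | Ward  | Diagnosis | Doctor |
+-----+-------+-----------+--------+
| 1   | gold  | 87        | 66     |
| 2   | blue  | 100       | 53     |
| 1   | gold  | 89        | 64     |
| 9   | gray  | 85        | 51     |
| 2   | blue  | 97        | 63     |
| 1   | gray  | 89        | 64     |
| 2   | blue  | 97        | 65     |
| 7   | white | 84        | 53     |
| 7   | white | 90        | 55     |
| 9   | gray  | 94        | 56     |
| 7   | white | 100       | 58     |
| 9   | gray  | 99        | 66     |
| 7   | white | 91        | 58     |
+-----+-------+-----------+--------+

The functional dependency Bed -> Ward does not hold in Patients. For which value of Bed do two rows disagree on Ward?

1

Bed=1: 3 rows → Ward takes values {gold, gray} — violation
Bed=2: 3 rows → Ward = blue, blue, blue ✓
Bed=9: 3 rows → Ward = gray, gray, gray ✓
Bed=7: 4 rows → Ward = white, white, white, white ✓
The only Bed value with inconsistent Ward is Bed=1.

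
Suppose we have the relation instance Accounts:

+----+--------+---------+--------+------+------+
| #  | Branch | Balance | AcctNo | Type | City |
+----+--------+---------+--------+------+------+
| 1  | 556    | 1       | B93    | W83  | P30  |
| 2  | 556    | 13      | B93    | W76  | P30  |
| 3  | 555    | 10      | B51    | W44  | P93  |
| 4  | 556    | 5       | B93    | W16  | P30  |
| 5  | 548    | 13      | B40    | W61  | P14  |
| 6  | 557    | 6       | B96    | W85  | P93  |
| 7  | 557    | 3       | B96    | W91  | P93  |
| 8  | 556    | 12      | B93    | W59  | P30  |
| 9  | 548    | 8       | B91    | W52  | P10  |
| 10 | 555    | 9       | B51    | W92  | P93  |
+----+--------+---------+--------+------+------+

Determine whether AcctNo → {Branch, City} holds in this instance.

Yes

AcctNo=B93: rows 1, 2, 4, 8 → {Branch,City} = (556, P30), (556, P30), (556, P30), (556, P30) ✓
AcctNo=B51: rows 3, 10 → {Branch,City} = (555, P93), (555, P93) ✓
AcctNo=B40: row 5 → {Branch,City} = (548, P14) ✓
AcctNo=B96: rows 6, 7 → {Branch,City} = (557, P93), (557, P93) ✓
AcctNo=B91: row 9 → {Branch,City} = (548, P10) ✓
Every AcctNo value is associated with a single {Branch, City} value, so AcctNo → {Branch, City} holds.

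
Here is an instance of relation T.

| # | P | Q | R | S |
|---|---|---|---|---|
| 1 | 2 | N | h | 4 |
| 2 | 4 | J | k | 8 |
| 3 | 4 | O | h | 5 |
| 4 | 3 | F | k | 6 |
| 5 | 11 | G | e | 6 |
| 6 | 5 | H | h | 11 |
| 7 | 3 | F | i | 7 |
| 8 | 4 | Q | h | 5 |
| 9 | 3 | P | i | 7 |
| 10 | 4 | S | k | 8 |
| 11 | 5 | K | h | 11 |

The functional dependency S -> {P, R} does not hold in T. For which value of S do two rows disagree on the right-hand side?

S=4: row 1 → {P,R} = (2, h) ✓
S=8: rows 2, 10 → {P,R} = (4, k), (4, k) ✓
S=5: rows 3, 8 → {P,R} = (4, h), (4, h) ✓
S=6: rows 4, 5 → {P,R} takes values {(3, k), (11, e)} — violation
S=11: rows 6, 11 → {P,R} = (5, h), (5, h) ✓
S=7: rows 7, 9 → {P,R} = (3, i), (3, i) ✓
The only S value with inconsistent RHS is S=6.

6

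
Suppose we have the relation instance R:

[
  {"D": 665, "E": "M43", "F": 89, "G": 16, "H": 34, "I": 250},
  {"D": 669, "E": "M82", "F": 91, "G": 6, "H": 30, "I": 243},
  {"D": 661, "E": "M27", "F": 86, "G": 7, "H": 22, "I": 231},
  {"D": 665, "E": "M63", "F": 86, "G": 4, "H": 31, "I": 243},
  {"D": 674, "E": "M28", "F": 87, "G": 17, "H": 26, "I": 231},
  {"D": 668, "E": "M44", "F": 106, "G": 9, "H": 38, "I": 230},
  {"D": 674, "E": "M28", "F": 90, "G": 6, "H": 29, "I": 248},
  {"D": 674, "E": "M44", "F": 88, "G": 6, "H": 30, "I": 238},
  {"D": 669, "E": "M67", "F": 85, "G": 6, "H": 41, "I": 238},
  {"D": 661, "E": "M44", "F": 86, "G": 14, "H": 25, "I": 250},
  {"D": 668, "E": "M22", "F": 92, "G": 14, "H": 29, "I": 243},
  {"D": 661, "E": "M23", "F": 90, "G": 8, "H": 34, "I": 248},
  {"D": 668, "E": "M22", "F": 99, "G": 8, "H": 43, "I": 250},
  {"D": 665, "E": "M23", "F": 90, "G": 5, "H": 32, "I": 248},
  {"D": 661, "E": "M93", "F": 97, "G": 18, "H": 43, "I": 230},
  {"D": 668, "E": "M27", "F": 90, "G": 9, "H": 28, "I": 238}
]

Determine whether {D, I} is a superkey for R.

All 16 rows have distinct {D, I} values, so {D, I} → (all attributes) holds and {D, I} is a superkey.

Yes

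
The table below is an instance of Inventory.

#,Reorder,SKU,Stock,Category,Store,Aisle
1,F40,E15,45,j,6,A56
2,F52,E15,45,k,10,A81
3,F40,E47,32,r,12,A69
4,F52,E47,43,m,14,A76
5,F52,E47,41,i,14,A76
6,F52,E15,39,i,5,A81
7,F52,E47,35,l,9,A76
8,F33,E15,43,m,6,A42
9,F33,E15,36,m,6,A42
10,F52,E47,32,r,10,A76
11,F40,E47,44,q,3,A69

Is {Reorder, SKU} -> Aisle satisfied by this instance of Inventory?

Yes

(Reorder=F40, SKU=E15): row 1 → Aisle = A56 ✓
(Reorder=F52, SKU=E15): rows 2, 6 → Aisle = A81, A81 ✓
(Reorder=F40, SKU=E47): rows 3, 11 → Aisle = A69, A69 ✓
(Reorder=F52, SKU=E47): rows 4, 5, 7, 10 → Aisle = A76, A76, A76, A76 ✓
(Reorder=F33, SKU=E15): rows 8, 9 → Aisle = A42, A42 ✓
Every {Reorder, SKU} value is associated with a single Aisle value, so {Reorder, SKU} -> Aisle holds.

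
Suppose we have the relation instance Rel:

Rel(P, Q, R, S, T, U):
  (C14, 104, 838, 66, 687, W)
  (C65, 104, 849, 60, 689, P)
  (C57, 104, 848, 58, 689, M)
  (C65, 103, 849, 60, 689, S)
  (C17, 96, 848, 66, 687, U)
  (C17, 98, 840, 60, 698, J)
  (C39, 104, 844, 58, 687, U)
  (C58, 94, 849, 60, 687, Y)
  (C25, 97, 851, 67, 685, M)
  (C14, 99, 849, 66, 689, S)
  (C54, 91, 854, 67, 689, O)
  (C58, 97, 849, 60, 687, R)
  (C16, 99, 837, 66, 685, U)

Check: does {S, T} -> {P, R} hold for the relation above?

No

(S=66, T=687): 2 rows → {P,R} takes values {(C14, 838), (C17, 848)} — violation
(S=60, T=689): 2 rows → {P,R} = (C65, 849), (C65, 849) ✓
(S=58, T=689): 1 row → {P,R} = (C57, 848) ✓
(S=60, T=698): 1 row → {P,R} = (C17, 840) ✓
(S=58, T=687): 1 row → {P,R} = (C39, 844) ✓
(S=60, T=687): 2 rows → {P,R} = (C58, 849), (C58, 849) ✓
(S=67, T=685): 1 row → {P,R} = (C25, 851) ✓
(S=66, T=689): 1 row → {P,R} = (C14, 849) ✓
(S=67, T=689): 1 row → {P,R} = (C54, 854) ✓
(S=66, T=685): 1 row → {P,R} = (C16, 837) ✓
Two rows agree on {S, T} but differ on {P, R}, so {S, T} -> {P, R} does not hold.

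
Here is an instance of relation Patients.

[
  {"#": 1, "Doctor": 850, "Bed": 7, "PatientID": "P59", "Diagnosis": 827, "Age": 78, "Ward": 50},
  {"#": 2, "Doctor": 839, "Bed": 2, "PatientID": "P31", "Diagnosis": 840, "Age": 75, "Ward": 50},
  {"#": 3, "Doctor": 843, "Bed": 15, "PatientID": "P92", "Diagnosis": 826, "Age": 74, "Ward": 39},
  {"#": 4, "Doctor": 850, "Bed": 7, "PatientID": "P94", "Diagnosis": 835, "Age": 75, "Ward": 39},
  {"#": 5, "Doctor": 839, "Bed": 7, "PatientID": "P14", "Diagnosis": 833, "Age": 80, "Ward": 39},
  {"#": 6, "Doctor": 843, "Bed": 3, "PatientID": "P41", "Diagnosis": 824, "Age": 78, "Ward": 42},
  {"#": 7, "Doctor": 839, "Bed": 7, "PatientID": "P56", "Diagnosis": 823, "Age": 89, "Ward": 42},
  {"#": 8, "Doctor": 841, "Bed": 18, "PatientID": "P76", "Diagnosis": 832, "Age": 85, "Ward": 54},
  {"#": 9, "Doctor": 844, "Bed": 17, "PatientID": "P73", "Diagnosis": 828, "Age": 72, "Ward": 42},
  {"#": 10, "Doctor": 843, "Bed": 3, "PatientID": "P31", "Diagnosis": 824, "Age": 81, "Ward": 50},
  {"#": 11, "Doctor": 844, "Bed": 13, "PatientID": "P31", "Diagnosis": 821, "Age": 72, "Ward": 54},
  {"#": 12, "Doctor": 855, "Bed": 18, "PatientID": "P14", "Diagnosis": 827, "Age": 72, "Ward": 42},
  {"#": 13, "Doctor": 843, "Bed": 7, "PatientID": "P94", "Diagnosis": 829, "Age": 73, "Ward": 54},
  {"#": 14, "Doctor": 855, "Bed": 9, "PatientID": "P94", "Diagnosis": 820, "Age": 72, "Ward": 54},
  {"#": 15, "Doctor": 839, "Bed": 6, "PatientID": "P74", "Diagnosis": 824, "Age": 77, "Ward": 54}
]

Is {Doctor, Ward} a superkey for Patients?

Yes

All 15 rows have distinct {Doctor, Ward} values, so {Doctor, Ward} → (all attributes) holds and {Doctor, Ward} is a superkey.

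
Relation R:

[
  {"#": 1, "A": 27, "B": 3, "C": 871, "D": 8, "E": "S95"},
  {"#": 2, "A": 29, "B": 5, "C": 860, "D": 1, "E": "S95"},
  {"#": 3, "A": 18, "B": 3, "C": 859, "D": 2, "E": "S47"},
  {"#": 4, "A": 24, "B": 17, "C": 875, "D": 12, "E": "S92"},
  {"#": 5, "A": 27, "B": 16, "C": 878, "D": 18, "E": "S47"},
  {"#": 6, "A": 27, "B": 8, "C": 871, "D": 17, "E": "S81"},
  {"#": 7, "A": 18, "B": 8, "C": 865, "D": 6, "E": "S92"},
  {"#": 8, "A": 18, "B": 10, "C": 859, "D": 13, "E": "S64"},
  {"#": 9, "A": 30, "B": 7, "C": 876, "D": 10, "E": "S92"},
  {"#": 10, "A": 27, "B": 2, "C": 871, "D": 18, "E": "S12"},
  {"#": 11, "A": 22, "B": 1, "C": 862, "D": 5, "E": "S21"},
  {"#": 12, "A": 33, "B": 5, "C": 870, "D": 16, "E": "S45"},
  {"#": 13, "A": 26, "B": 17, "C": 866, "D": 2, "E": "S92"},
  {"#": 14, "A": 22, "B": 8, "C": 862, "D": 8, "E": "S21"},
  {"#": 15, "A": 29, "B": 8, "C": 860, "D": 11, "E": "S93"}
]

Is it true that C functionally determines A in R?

C=871: rows 1, 6, 10 → A = 27, 27, 27 ✓
C=860: rows 2, 15 → A = 29, 29 ✓
C=859: rows 3, 8 → A = 18, 18 ✓
C=875: row 4 → A = 24 ✓
C=878: row 5 → A = 27 ✓
C=865: row 7 → A = 18 ✓
C=876: row 9 → A = 30 ✓
C=862: rows 11, 14 → A = 22, 22 ✓
C=870: row 12 → A = 33 ✓
C=866: row 13 → A = 26 ✓
Every C value is associated with a single A value, so C -> A holds.

Yes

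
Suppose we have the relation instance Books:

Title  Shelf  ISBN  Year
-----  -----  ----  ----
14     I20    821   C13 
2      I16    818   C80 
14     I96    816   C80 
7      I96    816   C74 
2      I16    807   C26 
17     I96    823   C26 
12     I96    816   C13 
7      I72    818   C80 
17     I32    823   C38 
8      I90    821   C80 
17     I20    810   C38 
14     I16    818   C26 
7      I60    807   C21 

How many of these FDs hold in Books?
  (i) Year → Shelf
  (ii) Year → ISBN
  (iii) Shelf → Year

(i) Year → Shelf: Year=C13: 2 rows → Shelf takes values {I20, I96} — violation; Year=C80: 4 rows → Shelf takes values {I16, I96, I72, I90} — violation; Year=C26: 3 rows → Shelf takes values {I16, I96} — violation; Year=C38: 2 rows → Shelf takes values {I32, I20} — violation — fails.
(ii) Year → ISBN: Year=C13: 2 rows → ISBN takes values {821, 816} — violation; Year=C80: 4 rows → ISBN takes values {818, 816, 821} — violation; Year=C26: 3 rows → ISBN takes values {807, 823, 818} — violation; Year=C38: 2 rows → ISBN takes values {823, 810} — violation — fails.
(iii) Shelf → Year: Shelf=I20: 2 rows → Year takes values {C13, C38} — violation; Shelf=I16: 3 rows → Year takes values {C80, C26} — violation; Shelf=I96: 4 rows → Year takes values {C80, C74, C26, C13} — violation — fails.
None of the 3 dependencies hold.

0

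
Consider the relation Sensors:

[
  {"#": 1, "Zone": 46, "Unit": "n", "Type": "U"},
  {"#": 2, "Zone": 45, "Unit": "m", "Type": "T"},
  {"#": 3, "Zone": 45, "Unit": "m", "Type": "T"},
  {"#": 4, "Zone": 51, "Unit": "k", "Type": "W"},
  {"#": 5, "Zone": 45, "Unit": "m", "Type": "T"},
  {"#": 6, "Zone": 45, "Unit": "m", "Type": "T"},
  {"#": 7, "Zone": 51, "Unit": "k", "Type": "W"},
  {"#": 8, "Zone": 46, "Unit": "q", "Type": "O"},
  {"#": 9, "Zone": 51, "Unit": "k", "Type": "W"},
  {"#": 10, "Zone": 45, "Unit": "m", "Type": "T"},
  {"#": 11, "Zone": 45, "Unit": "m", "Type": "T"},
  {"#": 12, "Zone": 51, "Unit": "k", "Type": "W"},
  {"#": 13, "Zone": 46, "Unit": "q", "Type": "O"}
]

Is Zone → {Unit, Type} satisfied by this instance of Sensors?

Zone=46: rows 1, 8, 13 → {Unit,Type} takes values {(n, U), (q, O)} — violation
Zone=45: rows 2, 3, 5, 6, 10, 11 → {Unit,Type} = (m, T), (m, T), (m, T), (m, T), (m, T), (m, T) ✓
Zone=51: rows 4, 7, 9, 12 → {Unit,Type} = (k, W), (k, W), (k, W), (k, W) ✓
Two rows agree on Zone but differ on {Unit, Type}, so Zone → {Unit, Type} does not hold.

No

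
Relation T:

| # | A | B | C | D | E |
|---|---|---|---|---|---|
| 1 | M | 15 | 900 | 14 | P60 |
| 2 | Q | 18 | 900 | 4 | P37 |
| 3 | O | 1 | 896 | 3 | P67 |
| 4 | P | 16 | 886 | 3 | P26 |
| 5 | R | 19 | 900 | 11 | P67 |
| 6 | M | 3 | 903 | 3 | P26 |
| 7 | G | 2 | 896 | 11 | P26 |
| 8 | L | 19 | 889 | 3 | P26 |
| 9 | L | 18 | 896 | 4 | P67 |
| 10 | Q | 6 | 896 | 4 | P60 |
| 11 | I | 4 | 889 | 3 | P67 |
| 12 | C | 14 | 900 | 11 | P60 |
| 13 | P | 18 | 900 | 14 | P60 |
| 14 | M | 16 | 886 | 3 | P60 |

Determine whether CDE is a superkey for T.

Rows 1 and 13 have the same CDE value (C=900, D=14, E=P60) but are distinct tuples, so CDE does not determine every attribute — not a superkey.

No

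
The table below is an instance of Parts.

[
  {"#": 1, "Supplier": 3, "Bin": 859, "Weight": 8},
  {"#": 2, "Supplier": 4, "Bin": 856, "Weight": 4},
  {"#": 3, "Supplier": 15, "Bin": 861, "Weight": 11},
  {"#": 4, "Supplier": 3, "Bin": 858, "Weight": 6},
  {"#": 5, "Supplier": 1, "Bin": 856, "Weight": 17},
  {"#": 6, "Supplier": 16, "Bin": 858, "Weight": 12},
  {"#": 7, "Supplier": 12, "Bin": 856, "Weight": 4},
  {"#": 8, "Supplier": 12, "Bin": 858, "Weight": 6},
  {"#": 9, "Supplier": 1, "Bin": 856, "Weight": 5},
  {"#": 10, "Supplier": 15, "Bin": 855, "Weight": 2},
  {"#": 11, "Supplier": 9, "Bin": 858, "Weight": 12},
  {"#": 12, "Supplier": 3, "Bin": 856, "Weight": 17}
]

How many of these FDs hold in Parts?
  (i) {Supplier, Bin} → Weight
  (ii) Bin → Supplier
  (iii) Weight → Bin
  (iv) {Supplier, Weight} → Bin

2

(i) {Supplier, Bin} → Weight: (Supplier=1, Bin=856): rows 5, 9 → Weight takes values {17, 5} — violation — fails.
(ii) Bin → Supplier: Bin=856: rows 2, 5, 7, 9, 12 → Supplier takes values {4, 1, 12, 3} — violation; Bin=858: rows 4, 6, 8, 11 → Supplier takes values {3, 16, 12, 9} — violation — fails.
(iii) Weight → Bin: every LHS value maps to a single RHS value — holds.
(iv) {Supplier, Weight} → Bin: every LHS value maps to a single RHS value — holds.
2 of the 4 dependencies hold.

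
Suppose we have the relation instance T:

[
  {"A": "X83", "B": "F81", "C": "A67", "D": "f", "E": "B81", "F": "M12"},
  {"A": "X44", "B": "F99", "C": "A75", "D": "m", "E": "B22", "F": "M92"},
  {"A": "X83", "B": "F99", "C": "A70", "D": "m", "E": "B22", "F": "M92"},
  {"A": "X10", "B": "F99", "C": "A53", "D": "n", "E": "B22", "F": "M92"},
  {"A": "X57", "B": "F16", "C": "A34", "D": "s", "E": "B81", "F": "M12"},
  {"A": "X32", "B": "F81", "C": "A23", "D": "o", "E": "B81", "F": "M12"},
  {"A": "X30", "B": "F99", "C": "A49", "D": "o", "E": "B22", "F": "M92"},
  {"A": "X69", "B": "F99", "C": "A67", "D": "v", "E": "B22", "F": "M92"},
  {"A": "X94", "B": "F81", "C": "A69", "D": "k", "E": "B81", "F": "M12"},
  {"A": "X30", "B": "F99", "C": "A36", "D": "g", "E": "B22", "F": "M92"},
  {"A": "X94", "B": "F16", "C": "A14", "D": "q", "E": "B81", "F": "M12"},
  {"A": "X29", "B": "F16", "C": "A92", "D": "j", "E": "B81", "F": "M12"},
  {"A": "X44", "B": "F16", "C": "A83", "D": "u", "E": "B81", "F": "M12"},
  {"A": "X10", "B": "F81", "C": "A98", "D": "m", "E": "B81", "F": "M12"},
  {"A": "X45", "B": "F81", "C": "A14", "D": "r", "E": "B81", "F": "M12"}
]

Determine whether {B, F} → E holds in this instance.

Yes

(B=F81, F=M12): 5 rows → E = B81, B81, B81, B81, B81 ✓
(B=F99, F=M92): 6 rows → E = B22, B22, B22, B22, B22, B22 ✓
(B=F16, F=M12): 4 rows → E = B81, B81, B81, B81 ✓
Every {B, F} value is associated with a single E value, so {B, F} → E holds.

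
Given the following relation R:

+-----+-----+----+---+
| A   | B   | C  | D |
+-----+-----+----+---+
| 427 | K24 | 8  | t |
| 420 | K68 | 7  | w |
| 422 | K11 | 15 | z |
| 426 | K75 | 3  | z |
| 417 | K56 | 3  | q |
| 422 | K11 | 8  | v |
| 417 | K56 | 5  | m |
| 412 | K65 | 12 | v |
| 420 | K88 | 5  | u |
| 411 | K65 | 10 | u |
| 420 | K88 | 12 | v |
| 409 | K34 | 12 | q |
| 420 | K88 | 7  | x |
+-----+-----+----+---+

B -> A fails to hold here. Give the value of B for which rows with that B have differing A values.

K65

B=K24: 1 row → A = 427 ✓
B=K68: 1 row → A = 420 ✓
B=K11: 2 rows → A = 422, 422 ✓
B=K75: 1 row → A = 426 ✓
B=K56: 2 rows → A = 417, 417 ✓
B=K65: 2 rows → A takes values {412, 411} — violation
B=K88: 3 rows → A = 420, 420, 420 ✓
B=K34: 1 row → A = 409 ✓
The only B value with inconsistent A is B=K65.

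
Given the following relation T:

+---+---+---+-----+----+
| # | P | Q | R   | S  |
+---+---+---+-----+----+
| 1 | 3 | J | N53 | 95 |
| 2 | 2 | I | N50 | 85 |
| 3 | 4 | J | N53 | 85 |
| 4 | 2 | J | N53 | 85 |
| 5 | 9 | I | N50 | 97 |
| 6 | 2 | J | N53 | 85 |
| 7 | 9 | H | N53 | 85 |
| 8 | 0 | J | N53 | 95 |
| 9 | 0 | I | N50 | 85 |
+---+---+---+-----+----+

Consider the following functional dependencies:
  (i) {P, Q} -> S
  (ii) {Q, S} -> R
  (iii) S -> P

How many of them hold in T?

(i) {P, Q} -> S: every LHS value maps to a single RHS value — holds.
(ii) {Q, S} -> R: every LHS value maps to a single RHS value — holds.
(iii) S -> P: S=95: rows 1, 8 → P takes values {3, 0} — violation; S=85: rows 2, 3, 4, 6, 7, 9 → P takes values {2, 4, 9, 0} — violation — fails.
2 of the 3 dependencies hold.

2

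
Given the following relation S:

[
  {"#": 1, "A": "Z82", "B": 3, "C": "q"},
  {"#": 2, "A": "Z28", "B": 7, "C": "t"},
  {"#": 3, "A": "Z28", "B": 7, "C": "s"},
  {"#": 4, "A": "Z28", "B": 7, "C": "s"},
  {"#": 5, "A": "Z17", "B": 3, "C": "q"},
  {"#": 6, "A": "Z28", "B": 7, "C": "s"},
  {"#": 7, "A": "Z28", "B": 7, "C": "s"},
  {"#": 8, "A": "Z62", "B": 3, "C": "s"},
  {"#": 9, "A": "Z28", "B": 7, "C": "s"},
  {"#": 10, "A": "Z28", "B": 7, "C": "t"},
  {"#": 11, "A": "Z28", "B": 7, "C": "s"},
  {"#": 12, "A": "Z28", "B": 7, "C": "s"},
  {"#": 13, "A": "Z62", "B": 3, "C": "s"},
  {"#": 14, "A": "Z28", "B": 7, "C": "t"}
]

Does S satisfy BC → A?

No

(B=3, C=q): rows 1, 5 → A takes values {Z82, Z17} — violation
(B=7, C=t): rows 2, 10, 14 → A = Z28, Z28, Z28 ✓
(B=7, C=s): rows 3, 4, 6, 7, 9, 11, 12 → A = Z28, Z28, Z28, Z28, Z28, Z28, Z28 ✓
(B=3, C=s): rows 8, 13 → A = Z62, Z62 ✓
Two rows agree on BC but differ on A, so BC → A does not hold.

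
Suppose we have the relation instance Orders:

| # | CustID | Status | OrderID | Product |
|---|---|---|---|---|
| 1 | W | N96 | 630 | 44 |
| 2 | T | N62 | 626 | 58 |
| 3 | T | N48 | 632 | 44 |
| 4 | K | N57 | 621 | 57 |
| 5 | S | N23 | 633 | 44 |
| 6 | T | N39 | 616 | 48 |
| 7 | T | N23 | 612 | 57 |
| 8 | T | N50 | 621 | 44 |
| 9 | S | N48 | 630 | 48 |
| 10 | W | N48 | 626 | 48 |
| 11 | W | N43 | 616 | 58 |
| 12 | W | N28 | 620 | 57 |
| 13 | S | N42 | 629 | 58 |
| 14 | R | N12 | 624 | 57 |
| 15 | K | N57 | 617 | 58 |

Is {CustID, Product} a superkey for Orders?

No

Rows 3 and 8 have the same {CustID, Product} value (CustID=T, Product=44) but are distinct tuples, so {CustID, Product} does not determine every attribute — not a superkey.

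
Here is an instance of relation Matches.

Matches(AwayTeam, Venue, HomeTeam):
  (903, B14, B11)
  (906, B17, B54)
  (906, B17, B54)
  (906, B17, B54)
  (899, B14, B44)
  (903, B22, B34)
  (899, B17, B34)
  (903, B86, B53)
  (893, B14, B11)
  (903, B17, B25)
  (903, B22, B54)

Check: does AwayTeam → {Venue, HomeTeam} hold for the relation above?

AwayTeam=903: 5 rows → {Venue,HomeTeam} takes values {(B14, B11), (B22, B34), (B86, B53), (B17, B25), (B22, B54)} — violation
AwayTeam=906: 3 rows → {Venue,HomeTeam} = (B17, B54), (B17, B54), (B17, B54) ✓
AwayTeam=899: 2 rows → {Venue,HomeTeam} takes values {(B14, B44), (B17, B34)} — violation
AwayTeam=893: 1 row → {Venue,HomeTeam} = (B14, B11) ✓
Two rows agree on AwayTeam but differ on {Venue, HomeTeam}, so AwayTeam → {Venue, HomeTeam} does not hold.

No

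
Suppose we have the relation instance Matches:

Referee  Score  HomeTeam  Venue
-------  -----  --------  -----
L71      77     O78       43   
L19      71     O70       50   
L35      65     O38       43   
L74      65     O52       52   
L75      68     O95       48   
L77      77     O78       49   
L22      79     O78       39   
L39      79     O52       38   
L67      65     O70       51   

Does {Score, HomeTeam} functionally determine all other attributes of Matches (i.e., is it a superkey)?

Two distinct rows share (Score=77, HomeTeam=O78), so {Score, HomeTeam} does not determine every attribute — not a superkey.

No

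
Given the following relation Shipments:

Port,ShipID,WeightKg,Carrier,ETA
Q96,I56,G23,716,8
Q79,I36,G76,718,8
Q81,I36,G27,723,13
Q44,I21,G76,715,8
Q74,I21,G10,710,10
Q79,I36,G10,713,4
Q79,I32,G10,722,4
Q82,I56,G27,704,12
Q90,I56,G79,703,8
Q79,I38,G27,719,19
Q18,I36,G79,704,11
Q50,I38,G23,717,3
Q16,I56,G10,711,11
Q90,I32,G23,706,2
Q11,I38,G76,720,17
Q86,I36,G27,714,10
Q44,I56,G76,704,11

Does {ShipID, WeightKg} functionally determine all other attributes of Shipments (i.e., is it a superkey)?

Two distinct rows share (ShipID=I36, WeightKg=G27), so {ShipID, WeightKg} does not determine every attribute — not a superkey.

No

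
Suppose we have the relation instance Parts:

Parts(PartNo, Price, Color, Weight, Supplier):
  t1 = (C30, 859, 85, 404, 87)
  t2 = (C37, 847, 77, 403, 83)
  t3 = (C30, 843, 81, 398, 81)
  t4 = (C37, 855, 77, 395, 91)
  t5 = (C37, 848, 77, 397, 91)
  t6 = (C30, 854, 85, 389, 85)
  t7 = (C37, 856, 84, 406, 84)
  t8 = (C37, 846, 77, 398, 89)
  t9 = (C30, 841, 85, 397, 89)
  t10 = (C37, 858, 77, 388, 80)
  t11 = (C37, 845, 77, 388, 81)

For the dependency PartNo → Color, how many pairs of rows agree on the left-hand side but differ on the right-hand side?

9

PartNo=C30: violating pairs (1,3), (3,6), (3,9) — 3 pairs.
PartNo=C37: violating pairs (2,7), (4,7), (5,7), (7,8), (7,10), (7,11) — 6 pairs.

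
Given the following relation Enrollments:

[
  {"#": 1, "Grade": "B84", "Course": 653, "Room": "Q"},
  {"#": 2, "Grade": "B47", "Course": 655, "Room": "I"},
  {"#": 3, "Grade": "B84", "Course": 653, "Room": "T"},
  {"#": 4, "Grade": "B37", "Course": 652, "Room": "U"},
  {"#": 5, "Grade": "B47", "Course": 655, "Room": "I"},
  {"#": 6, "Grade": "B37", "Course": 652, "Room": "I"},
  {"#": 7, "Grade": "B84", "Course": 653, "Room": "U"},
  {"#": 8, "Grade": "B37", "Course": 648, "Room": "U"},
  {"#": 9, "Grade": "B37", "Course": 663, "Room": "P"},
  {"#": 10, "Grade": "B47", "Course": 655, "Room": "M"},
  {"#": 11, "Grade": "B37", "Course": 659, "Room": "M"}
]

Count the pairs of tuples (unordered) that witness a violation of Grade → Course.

Grade=B84: all 3 rows agree on Course — 0 pairs.
Grade=B47: all 3 rows agree on Course — 0 pairs.
Grade=B37: violating pairs (4,8), (4,9), (4,11), (6,8), (6,9), (6,11), (8,9), (8,11), (9,11) — 9 pairs.

9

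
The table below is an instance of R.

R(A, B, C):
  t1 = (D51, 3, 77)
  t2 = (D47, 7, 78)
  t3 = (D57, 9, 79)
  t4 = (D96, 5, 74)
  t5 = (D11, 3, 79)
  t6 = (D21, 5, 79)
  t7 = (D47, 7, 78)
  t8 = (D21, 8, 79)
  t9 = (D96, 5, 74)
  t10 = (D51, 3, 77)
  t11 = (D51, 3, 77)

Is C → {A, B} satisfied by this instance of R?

C=77: rows 1, 10, 11 → {A,B} = (D51, 3), (D51, 3), (D51, 3) ✓
C=78: rows 2, 7 → {A,B} = (D47, 7), (D47, 7) ✓
C=79: rows 3, 5, 6, 8 → {A,B} takes values {(D57, 9), (D11, 3), (D21, 5), (D21, 8)} — violation
C=74: rows 4, 9 → {A,B} = (D96, 5), (D96, 5) ✓
Two rows agree on C but differ on {A, B}, so C → {A, B} does not hold.

No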